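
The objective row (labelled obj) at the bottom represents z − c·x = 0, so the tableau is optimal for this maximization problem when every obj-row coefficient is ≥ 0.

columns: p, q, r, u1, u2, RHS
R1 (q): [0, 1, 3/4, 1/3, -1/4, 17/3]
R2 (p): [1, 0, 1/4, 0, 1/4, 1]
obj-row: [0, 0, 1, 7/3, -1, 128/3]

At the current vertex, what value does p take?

1

p is basic (row 2); its value is the RHS of that row, 1.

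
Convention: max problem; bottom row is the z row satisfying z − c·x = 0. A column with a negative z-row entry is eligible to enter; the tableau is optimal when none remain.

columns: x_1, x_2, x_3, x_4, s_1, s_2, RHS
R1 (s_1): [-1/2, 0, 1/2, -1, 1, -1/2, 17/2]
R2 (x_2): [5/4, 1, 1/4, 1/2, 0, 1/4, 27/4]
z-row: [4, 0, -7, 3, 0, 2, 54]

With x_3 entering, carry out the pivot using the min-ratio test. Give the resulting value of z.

Ratio test on column x_3 — row 1: (17/2)/(1/2) = 17; row 2: (27/4)/(1/4) = 27. Minimum is 17 at row 1 (s_1 leaves); pivot element 1/2.
Pivot on row 1; the z-row RHS becomes 54 − (-7)·17 = 173.

173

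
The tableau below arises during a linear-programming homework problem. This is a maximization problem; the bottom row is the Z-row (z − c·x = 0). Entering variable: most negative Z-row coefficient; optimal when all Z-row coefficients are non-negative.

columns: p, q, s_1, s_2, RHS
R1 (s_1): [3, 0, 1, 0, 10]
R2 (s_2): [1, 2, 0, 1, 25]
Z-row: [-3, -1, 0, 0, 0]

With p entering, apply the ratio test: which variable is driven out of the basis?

Column p entries and ratios — s_1: 10/3 = 10/3; s_2: 25/1 = 25.
Smallest ratio is 10/3 in the row of s_1, so s_1 leaves.

s_1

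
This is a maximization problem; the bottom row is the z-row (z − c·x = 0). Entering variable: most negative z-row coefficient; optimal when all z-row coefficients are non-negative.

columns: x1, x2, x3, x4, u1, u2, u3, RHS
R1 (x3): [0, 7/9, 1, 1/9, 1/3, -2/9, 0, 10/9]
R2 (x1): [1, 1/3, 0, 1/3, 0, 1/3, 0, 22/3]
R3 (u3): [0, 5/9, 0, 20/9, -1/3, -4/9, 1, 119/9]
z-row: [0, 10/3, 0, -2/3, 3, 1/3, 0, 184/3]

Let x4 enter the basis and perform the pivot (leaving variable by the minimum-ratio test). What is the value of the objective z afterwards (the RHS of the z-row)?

653/10

Ratio test on column x4 — row 1: (10/9)/(1/9) = 10; row 2: (22/3)/(1/3) = 22; row 3: (119/9)/(20/9) = 119/20. Minimum is 119/20 at row 3 (u3 leaves); pivot element 20/9.
Pivot on row 3; the z-row RHS becomes 184/3 − (-2/3)·(119/20) = 653/10.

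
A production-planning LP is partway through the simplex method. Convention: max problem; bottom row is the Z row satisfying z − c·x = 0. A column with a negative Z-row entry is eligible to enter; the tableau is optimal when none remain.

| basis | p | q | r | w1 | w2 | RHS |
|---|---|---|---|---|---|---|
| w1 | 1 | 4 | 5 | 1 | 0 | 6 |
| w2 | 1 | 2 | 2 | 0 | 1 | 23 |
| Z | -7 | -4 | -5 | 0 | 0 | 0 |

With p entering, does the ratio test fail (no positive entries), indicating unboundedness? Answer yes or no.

no

Column p has positive entries in row(s) 1, 2, so the ratio test bounds it — not unbounded.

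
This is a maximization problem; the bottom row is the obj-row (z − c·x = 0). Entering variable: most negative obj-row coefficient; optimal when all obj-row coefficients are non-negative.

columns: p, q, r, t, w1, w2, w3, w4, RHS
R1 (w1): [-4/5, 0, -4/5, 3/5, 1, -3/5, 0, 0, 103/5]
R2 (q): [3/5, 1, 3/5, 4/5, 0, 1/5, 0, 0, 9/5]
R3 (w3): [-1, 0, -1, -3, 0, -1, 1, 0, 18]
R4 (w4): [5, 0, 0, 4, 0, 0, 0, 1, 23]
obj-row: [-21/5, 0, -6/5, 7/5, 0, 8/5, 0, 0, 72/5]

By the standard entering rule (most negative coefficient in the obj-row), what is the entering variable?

Negative obj-row entries: p: -21/5, r: -6/5.
The most negative is -21/5 in column p, so p enters.

p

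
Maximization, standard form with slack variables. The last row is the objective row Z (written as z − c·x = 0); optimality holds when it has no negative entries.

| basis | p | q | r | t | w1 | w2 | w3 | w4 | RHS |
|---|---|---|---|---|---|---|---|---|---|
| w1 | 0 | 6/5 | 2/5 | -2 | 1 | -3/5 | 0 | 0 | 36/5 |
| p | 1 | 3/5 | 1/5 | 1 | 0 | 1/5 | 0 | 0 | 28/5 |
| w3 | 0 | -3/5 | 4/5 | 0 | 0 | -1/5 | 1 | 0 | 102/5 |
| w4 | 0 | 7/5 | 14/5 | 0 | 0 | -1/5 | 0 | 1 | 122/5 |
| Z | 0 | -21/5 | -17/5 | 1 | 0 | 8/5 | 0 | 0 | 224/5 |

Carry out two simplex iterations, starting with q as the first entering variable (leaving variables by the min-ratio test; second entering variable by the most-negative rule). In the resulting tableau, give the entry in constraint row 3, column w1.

1/4

Ratio test on column q — row 1: (36/5)/(6/5) = 6; row 2: (28/5)/(3/5) = 28/3; row 3: entry -3/5 ≤ 0; row 4: (122/5)/(7/5) = 122/7. Minimum is 6 at row 1 (w1 leaves); pivot element 6/5.
Divide row 1 by 6/5; eliminate column q from the other rows.
Second iteration: most negative Z-row entry is -6 in column t, so t enters.
Ratio test on column t — row 1: entry -5/3 ≤ 0; row 2: 2/2 = 1; row 3: entry -1 ≤ 0; row 4: 16/(7/3) = 48/7. Minimum is 1 at row 2 (p leaves); pivot element 2.
Divide row 2 by 2; eliminate column t from the other rows.
After both pivots, the entry at constraint row 3, column w1 is 1/4.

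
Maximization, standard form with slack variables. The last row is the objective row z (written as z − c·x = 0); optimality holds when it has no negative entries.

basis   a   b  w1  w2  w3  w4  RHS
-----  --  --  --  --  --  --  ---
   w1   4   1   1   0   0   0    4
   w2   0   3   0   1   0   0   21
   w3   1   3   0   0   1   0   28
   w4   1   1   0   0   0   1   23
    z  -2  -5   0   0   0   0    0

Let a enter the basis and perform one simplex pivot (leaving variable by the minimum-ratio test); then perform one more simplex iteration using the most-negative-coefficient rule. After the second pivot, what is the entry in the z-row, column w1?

5

Ratio test on column a — row 1: 4/4 = 1; row 2: entry 0 ≤ 0; row 3: 28/1 = 28; row 4: 23/1 = 23. Minimum is 1 at row 1 (w1 leaves); pivot element 4.
Divide row 1 by 4; eliminate column a from the other rows.
Second iteration: most negative z-row entry is -9/2 in column b, so b enters.
Ratio test on column b — row 1: 1/(1/4) = 4; row 2: 21/3 = 7; row 3: 27/(11/4) = 108/11; row 4: 22/(3/4) = 88/3. Minimum is 4 at row 1 (a leaves); pivot element 1/4.
Divide row 1 by 1/4; eliminate column b from the other rows.
After both pivots, the entry at the z-row, column w1 is 5.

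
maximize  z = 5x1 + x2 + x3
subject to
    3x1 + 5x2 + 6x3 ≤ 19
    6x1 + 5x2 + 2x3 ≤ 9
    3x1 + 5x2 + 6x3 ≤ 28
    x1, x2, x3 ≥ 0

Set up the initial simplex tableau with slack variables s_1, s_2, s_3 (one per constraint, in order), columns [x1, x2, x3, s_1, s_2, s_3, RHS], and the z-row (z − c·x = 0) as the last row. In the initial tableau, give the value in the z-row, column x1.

-5

The z-row carries the negated objective coefficients: the x1 entry is -5.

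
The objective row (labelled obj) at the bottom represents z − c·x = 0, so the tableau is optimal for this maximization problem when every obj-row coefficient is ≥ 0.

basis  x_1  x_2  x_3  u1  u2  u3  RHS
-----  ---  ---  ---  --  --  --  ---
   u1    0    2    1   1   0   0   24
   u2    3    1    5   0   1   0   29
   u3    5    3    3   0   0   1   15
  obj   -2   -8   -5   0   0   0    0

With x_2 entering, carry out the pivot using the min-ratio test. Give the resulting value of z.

40

Ratio test on column x_2 — row 1: 24/2 = 12; row 2: 29/1 = 29; row 3: 15/3 = 5. Minimum is 5 at row 3 (u3 leaves); pivot element 3.
Pivot on row 3; the obj-row RHS becomes 0 − (-8)·5 = 40.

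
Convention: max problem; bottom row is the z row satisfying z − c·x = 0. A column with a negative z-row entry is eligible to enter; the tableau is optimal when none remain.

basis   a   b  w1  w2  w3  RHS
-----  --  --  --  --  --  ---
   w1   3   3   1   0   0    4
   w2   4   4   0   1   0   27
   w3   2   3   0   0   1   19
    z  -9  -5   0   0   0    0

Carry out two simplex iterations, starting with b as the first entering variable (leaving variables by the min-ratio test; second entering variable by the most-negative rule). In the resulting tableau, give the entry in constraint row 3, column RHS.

Ratio test on column b — row 1: 4/3 = 4/3; row 2: 27/4 = 27/4; row 3: 19/3 = 19/3. Minimum is 4/3 at row 1 (w1 leaves); pivot element 3.
Divide row 1 by 3; eliminate column b from the other rows.
Second iteration: most negative z-row entry is -4 in column a, so a enters.
Ratio test on column a — row 1: (4/3)/1 = 4/3; row 2: entry 0 ≤ 0; row 3: entry -1 ≤ 0. Minimum is 4/3 at row 1 (b leaves); pivot element 1.
Divide row 1 by 1; eliminate column a from the other rows.
After both pivots, the entry at constraint row 3, column RHS is 49/3.

49/3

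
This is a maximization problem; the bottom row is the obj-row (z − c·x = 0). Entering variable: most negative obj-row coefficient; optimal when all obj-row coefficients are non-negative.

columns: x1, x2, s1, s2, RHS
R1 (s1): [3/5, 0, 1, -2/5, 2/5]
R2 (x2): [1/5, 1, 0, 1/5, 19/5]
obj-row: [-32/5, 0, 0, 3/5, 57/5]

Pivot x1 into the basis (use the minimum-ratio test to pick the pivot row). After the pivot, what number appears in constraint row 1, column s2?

Ratio test on column x1 — row 1: (2/5)/(3/5) = 2/3; row 2: (19/5)/(1/5) = 19. Minimum is 2/3 at row 1 (s1 leaves); pivot element 3/5.
Divide row 1 by 3/5; eliminate column x1 from the other rows.
In the new row 1, the s2 entry is the old entry divided by the pivot: (-2/5)/(3/5) = -2/3.

-2/3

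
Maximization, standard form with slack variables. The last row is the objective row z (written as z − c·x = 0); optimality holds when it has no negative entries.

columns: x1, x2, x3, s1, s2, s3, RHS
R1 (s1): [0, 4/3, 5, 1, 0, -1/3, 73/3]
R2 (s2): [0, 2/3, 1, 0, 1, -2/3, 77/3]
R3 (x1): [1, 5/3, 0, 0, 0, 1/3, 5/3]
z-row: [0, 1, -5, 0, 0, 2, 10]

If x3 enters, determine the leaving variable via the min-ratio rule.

Column x3 entries and ratios — s1: (73/3)/5 = 73/15; s2: (77/3)/1 = 77/3; x1: 0 ≤ 0, skip.
Smallest ratio is 73/15 in the row of s1, so s1 leaves.

s1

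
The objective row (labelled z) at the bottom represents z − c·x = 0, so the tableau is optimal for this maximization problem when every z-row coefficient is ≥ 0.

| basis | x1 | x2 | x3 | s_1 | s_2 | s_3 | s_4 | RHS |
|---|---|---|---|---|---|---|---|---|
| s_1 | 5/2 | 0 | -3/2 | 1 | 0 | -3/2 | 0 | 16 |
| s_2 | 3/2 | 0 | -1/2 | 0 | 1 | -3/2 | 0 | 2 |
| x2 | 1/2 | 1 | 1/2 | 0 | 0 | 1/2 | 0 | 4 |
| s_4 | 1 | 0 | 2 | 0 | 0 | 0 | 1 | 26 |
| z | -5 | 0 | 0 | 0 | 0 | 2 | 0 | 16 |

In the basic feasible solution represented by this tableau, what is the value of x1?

0

x1 is not in the basis, so in the current basic feasible solution x1 = 0.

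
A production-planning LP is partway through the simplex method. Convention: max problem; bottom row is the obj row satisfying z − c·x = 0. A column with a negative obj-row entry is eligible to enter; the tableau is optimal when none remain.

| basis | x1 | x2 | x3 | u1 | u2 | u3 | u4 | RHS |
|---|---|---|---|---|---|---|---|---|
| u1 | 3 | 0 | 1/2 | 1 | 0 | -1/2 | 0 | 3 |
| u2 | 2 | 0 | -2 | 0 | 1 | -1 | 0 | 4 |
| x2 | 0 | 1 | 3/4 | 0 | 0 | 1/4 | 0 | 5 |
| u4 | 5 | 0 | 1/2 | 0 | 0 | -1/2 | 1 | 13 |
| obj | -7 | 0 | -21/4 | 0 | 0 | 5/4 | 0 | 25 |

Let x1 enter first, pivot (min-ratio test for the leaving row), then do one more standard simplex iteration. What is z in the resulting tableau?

Ratio test on column x1 — row 1: 3/3 = 1; row 2: 4/2 = 2; row 3: entry 0 ≤ 0; row 4: 13/5 = 13/5. Minimum is 1 at row 1 (u1 leaves); pivot element 3.
Pivot on row 1; the obj-row RHS becomes 25 − (-7)·1 = 32.
Next entering variable (most negative obj-row entry -49/12): x3.
Ratio test on column x3 — row 1: 1/(1/6) = 6; row 2: entry -7/3 ≤ 0; row 3: 5/(3/4) = 20/3; row 4: entry -1/3 ≤ 0. Minimum is 6 at row 1 (x1 leaves); pivot element 1/6.
After the second pivot the obj-row RHS is 32 − (-49/12)·6 = 113/2.

113/2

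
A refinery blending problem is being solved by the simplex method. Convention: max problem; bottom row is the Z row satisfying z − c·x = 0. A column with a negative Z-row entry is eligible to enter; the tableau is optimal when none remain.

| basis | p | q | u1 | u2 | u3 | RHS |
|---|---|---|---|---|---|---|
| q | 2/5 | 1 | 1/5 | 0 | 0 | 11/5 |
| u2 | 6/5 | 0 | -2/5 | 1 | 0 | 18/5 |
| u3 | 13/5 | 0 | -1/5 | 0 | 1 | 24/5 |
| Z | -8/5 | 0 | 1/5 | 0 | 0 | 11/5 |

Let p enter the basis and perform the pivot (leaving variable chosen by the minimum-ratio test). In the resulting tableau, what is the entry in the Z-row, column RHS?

67/13

Ratio test on column p — row 1: (11/5)/(2/5) = 11/2; row 2: (18/5)/(6/5) = 3; row 3: (24/5)/(13/5) = 24/13. Minimum is 24/13 at row 3 (u3 leaves); pivot element 13/5.
Divide row 3 by 13/5; eliminate column p from the other rows.
Z-row update in column RHS: 11/5 − (-8/5)·(24/13) = 67/13.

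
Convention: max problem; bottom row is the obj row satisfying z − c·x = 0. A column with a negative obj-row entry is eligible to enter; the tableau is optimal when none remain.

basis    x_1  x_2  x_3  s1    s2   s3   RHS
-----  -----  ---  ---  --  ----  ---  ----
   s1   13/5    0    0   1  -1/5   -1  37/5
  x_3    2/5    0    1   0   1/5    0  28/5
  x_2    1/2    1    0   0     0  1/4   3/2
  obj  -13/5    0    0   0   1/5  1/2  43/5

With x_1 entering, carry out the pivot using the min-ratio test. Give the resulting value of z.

Ratio test on column x_1 — row 1: (37/5)/(13/5) = 37/13; row 2: (28/5)/(2/5) = 14; row 3: (3/2)/(1/2) = 3. Minimum is 37/13 at row 1 (s1 leaves); pivot element 13/5.
Pivot on row 1; the obj-row RHS becomes 43/5 − (-13/5)·(37/13) = 16.

16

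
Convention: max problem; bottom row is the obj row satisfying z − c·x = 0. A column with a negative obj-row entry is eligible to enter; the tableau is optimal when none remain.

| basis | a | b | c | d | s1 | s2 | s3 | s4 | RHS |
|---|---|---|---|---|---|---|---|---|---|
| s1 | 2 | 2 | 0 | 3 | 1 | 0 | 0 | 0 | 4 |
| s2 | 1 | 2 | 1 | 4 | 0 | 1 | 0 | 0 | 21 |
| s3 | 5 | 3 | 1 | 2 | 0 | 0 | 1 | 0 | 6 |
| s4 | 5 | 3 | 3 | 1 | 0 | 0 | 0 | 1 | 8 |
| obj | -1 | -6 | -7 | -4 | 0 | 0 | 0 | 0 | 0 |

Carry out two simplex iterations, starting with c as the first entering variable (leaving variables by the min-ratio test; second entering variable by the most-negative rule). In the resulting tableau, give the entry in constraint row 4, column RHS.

20/9

Ratio test on column c — row 1: entry 0 ≤ 0; row 2: 21/1 = 21; row 3: 6/1 = 6; row 4: 8/3 = 8/3. Minimum is 8/3 at row 4 (s4 leaves); pivot element 3.
Divide row 4 by 3; eliminate column c from the other rows.
Second iteration: most negative obj-row entry is -5/3 in column d, so d enters.
Ratio test on column d — row 1: 4/3 = 4/3; row 2: (55/3)/(11/3) = 5; row 3: (10/3)/(5/3) = 2; row 4: (8/3)/(1/3) = 8. Minimum is 4/3 at row 1 (s1 leaves); pivot element 3.
Divide row 1 by 3; eliminate column d from the other rows.
After both pivots, the entry at constraint row 4, column RHS is 20/9.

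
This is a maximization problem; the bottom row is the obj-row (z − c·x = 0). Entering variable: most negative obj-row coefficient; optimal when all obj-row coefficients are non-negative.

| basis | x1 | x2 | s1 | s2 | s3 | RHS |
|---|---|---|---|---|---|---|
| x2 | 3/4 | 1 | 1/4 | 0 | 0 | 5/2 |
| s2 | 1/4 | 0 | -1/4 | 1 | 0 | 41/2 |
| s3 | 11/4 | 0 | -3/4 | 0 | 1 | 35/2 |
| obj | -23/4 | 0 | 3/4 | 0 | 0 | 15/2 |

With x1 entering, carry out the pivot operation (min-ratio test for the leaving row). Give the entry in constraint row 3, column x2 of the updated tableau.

-11/3

Ratio test on column x1 — row 1: (5/2)/(3/4) = 10/3; row 2: (41/2)/(1/4) = 82; row 3: (35/2)/(11/4) = 70/11. Minimum is 10/3 at row 1 (x2 leaves); pivot element 3/4.
Divide row 1 by 3/4; eliminate column x1 from the other rows.
Row 3 update in column x2: 0 − (11/4)·(4/3) = -11/3.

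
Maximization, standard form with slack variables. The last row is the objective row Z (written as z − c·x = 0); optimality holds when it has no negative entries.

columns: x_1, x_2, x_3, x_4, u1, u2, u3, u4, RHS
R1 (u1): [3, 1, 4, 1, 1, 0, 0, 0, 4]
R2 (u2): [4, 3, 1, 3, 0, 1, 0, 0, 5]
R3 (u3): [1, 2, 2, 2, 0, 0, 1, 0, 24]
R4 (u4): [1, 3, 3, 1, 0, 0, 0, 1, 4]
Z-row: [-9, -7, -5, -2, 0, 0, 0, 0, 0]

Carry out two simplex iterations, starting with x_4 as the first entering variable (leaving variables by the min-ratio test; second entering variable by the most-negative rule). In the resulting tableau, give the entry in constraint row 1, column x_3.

Ratio test on column x_4 — row 1: 4/1 = 4; row 2: 5/3 = 5/3; row 3: 24/2 = 12; row 4: 4/1 = 4. Minimum is 5/3 at row 2 (u2 leaves); pivot element 3.
Divide row 2 by 3; eliminate column x_4 from the other rows.
Second iteration: most negative Z-row entry is -19/3 in column x_1, so x_1 enters.
Ratio test on column x_1 — row 1: (7/3)/(5/3) = 7/5; row 2: (5/3)/(4/3) = 5/4; row 3: entry -5/3 ≤ 0; row 4: entry -1/3 ≤ 0. Minimum is 5/4 at row 2 (x_4 leaves); pivot element 4/3.
Divide row 2 by 4/3; eliminate column x_1 from the other rows.
After both pivots, the entry at constraint row 1, column x_3 is 13/4.

13/4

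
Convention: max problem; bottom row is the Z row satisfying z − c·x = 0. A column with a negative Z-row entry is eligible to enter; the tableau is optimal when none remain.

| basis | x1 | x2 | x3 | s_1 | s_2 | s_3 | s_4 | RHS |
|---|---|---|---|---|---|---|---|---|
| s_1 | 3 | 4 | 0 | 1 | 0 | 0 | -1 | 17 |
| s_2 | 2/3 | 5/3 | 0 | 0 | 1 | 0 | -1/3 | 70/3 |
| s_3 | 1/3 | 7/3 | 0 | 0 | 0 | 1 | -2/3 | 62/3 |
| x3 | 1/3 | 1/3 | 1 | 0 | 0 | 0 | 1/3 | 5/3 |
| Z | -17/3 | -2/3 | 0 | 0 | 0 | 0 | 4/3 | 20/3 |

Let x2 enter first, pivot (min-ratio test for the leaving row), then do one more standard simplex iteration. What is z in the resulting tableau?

25

Ratio test on column x2 — row 1: 17/4 = 17/4; row 2: (70/3)/(5/3) = 14; row 3: (62/3)/(7/3) = 62/7; row 4: (5/3)/(1/3) = 5. Minimum is 17/4 at row 1 (s_1 leaves); pivot element 4.
Pivot on row 1; the Z-row RHS becomes 20/3 − (-2/3)·(17/4) = 19/2.
Next entering variable (most negative Z-row entry -31/6): x1.
Ratio test on column x1 — row 1: (17/4)/(3/4) = 17/3; row 2: entry -7/12 ≤ 0; row 3: entry -17/12 ≤ 0; row 4: (1/4)/(1/12) = 3. Minimum is 3 at row 4 (x3 leaves); pivot element 1/12.
After the second pivot the Z-row RHS is 19/2 − (-31/6)·3 = 25.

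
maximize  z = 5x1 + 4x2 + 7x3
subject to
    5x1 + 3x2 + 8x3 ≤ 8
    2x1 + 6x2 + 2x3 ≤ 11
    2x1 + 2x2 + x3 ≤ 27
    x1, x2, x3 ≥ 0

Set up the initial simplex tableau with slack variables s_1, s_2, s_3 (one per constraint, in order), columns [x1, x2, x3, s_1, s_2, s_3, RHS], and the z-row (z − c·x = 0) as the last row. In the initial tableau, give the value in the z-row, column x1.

-5

The z-row carries the negated objective coefficients: the x1 entry is -5.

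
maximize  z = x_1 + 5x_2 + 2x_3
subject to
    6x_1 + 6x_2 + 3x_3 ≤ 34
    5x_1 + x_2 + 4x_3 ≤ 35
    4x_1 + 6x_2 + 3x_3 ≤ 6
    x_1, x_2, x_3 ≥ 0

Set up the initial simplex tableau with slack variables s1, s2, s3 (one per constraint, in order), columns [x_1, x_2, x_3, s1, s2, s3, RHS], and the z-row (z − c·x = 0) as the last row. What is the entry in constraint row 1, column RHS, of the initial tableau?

34

The RHS of constraint 1 is b_1 = 34.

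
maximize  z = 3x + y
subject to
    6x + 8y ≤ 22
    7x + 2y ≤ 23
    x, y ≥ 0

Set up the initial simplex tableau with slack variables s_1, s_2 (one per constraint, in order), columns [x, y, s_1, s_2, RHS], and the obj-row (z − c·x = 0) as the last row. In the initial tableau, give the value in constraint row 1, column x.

Constraint 1 has coefficient 6 on x.

6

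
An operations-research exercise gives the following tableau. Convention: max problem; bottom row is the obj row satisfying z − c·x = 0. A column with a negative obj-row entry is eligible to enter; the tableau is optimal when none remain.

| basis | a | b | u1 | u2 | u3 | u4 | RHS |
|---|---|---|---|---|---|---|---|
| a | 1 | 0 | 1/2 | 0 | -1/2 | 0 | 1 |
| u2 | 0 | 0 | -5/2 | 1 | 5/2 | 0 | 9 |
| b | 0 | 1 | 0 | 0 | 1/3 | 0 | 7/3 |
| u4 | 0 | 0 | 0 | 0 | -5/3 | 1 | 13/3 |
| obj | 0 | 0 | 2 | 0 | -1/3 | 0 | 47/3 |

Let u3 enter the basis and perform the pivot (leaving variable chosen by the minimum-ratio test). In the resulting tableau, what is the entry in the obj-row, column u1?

Ratio test on column u3 — row 1: entry -1/2 ≤ 0; row 2: 9/(5/2) = 18/5; row 3: (7/3)/(1/3) = 7; row 4: entry -5/3 ≤ 0. Minimum is 18/5 at row 2 (u2 leaves); pivot element 5/2.
Divide row 2 by 5/2; eliminate column u3 from the other rows.
obj-row update in column u1: 2 − (-1/3)·(-1) = 5/3.

5/3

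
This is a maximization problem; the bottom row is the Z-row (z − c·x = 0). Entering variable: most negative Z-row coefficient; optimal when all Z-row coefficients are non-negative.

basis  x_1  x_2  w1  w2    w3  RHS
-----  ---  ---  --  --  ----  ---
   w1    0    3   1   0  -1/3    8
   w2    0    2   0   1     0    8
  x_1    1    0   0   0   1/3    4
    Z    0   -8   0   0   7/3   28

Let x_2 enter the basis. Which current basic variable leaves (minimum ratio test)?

Column x_2 entries and ratios — w1: 8/3 = 8/3; w2: 8/2 = 4; x_1: 0 ≤ 0, skip.
Smallest ratio is 8/3 in the row of w1, so w1 leaves.

w1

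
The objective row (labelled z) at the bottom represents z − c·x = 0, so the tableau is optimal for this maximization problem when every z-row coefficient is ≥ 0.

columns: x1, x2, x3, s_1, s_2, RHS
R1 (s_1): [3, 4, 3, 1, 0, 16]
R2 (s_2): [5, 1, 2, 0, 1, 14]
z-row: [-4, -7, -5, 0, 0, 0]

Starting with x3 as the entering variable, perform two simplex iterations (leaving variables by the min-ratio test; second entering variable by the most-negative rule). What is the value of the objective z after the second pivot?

28

Ratio test on column x3 — row 1: 16/3 = 16/3; row 2: 14/2 = 7. Minimum is 16/3 at row 1 (s_1 leaves); pivot element 3.
Pivot on row 1; the z-row RHS becomes 0 − (-5)·(16/3) = 80/3.
Next entering variable (most negative z-row entry -1/3): x2.
Ratio test on column x2 — row 1: (16/3)/(4/3) = 4; row 2: entry -5/3 ≤ 0. Minimum is 4 at row 1 (x3 leaves); pivot element 4/3.
After the second pivot the z-row RHS is 80/3 − (-1/3)·4 = 28.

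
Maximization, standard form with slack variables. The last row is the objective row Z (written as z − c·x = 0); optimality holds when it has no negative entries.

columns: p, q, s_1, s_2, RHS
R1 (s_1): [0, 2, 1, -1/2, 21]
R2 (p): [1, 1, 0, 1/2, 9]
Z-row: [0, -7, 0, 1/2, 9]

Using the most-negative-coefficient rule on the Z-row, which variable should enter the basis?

Negative Z-row entries: q: -7.
The most negative is -7 in column q, so q enters.

q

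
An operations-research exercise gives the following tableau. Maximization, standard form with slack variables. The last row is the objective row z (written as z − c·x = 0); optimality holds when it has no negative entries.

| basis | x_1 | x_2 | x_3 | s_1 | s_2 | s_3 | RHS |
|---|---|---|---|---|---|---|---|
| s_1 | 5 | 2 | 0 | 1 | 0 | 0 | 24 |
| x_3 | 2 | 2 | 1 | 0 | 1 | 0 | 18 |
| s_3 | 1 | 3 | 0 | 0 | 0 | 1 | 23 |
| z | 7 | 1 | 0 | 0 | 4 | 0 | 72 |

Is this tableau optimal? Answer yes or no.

Every z-row coefficient is ≥ 0, so the tableau is optimal.

yes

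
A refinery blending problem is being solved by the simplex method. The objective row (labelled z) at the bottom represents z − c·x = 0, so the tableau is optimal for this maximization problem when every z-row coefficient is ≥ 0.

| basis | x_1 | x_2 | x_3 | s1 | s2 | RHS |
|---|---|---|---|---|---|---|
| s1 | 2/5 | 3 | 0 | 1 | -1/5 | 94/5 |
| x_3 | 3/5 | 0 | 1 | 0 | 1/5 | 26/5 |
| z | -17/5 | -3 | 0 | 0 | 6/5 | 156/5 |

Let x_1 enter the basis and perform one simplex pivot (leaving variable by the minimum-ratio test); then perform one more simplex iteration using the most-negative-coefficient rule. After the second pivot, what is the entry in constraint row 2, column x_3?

Ratio test on column x_1 — row 1: (94/5)/(2/5) = 47; row 2: (26/5)/(3/5) = 26/3. Minimum is 26/3 at row 2 (x_3 leaves); pivot element 3/5.
Divide row 2 by 3/5; eliminate column x_1 from the other rows.
Second iteration: most negative z-row entry is -3 in column x_2, so x_2 enters.
Ratio test on column x_2 — row 1: (46/3)/3 = 46/9; row 2: entry 0 ≤ 0. Minimum is 46/9 at row 1 (s1 leaves); pivot element 3.
Divide row 1 by 3; eliminate column x_2 from the other rows.
After both pivots, the entry at constraint row 2, column x_3 is 5/3.

5/3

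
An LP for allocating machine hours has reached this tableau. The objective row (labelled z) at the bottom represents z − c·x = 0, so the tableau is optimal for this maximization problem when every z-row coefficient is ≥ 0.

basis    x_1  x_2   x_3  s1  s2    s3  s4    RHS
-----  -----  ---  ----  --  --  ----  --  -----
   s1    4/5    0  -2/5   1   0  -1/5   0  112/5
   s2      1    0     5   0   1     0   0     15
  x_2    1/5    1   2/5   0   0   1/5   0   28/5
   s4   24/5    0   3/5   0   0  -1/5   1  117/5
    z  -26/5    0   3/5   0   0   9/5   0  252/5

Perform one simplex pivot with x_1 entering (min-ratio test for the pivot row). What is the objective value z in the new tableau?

Ratio test on column x_1 — row 1: (112/5)/(4/5) = 28; row 2: 15/1 = 15; row 3: (28/5)/(1/5) = 28; row 4: (117/5)/(24/5) = 39/8. Minimum is 39/8 at row 4 (s4 leaves); pivot element 24/5.
Pivot on row 4; the z-row RHS becomes 252/5 − (-26/5)·(39/8) = 303/4.

303/4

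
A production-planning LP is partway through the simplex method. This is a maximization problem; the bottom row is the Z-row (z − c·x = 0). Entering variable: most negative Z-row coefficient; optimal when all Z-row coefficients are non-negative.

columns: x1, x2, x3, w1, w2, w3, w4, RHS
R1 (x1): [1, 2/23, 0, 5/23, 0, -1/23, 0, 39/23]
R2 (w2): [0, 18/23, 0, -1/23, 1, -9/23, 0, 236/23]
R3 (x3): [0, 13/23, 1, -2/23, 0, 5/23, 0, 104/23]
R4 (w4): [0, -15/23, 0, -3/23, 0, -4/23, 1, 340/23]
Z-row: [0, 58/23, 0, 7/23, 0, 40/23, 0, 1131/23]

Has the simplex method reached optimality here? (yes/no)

yes

Every Z-row coefficient is ≥ 0, so the tableau is optimal.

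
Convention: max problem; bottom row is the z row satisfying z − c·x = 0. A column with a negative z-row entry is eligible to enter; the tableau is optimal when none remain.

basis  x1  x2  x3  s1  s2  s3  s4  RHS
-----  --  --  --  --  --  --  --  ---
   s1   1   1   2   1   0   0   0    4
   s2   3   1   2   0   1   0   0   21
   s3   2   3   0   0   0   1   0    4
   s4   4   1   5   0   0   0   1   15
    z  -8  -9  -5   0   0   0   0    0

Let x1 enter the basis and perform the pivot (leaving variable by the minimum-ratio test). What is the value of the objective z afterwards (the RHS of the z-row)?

Ratio test on column x1 — row 1: 4/1 = 4; row 2: 21/3 = 7; row 3: 4/2 = 2; row 4: 15/4 = 15/4. Minimum is 2 at row 3 (s3 leaves); pivot element 2.
Pivot on row 3; the z-row RHS becomes 0 − (-8)·2 = 16.

16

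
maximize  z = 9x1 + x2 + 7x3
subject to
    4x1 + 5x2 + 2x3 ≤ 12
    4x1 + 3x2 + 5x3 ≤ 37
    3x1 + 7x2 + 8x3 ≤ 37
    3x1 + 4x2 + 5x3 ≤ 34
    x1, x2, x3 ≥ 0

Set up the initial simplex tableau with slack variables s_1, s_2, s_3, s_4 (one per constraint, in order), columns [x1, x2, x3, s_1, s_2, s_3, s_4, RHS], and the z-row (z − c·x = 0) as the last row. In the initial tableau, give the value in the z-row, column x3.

The z-row carries the negated objective coefficients: the x3 entry is -7.

-7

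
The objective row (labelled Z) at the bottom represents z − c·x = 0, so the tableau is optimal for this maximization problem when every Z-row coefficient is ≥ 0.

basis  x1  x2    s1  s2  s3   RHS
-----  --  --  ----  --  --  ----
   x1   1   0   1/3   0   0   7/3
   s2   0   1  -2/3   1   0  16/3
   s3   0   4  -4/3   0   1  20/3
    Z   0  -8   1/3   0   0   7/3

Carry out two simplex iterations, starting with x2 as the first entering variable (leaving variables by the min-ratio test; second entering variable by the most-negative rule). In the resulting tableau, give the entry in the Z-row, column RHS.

32

Ratio test on column x2 — row 1: entry 0 ≤ 0; row 2: (16/3)/1 = 16/3; row 3: (20/3)/4 = 5/3. Minimum is 5/3 at row 3 (s3 leaves); pivot element 4.
Divide row 3 by 4; eliminate column x2 from the other rows.
Second iteration: most negative Z-row entry is -7/3 in column s1, so s1 enters.
Ratio test on column s1 — row 1: (7/3)/(1/3) = 7; row 2: entry -1/3 ≤ 0; row 3: entry -1/3 ≤ 0. Minimum is 7 at row 1 (x1 leaves); pivot element 1/3.
Divide row 1 by 1/3; eliminate column s1 from the other rows.
After both pivots, the entry at the Z-row, column RHS is 32.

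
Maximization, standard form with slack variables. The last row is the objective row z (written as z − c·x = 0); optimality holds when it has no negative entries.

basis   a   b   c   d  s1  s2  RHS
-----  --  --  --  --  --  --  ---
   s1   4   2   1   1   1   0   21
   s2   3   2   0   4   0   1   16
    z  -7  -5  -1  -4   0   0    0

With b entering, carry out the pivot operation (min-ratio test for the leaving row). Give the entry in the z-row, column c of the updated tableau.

Ratio test on column b — row 1: 21/2 = 21/2; row 2: 16/2 = 8. Minimum is 8 at row 2 (s2 leaves); pivot element 2.
Divide row 2 by 2; eliminate column b from the other rows.
z-row update in column c: -1 − (-5)·0 = -1.

-1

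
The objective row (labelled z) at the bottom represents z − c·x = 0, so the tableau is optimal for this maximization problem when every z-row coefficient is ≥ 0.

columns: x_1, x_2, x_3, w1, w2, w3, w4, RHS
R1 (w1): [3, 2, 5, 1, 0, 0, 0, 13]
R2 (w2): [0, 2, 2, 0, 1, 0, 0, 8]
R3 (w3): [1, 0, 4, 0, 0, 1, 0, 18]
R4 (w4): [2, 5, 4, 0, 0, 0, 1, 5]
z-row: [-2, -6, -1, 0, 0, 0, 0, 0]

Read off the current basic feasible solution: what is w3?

18

w3 is basic (row 3); its value is the RHS of that row, 18.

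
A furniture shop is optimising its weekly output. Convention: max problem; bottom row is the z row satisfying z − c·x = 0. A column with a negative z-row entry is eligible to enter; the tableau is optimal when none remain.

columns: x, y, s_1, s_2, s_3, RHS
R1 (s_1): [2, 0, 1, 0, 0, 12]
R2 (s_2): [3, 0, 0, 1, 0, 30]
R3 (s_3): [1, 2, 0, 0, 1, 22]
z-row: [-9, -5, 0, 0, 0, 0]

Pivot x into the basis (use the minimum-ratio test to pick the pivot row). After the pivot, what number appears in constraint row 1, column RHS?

Ratio test on column x — row 1: 12/2 = 6; row 2: 30/3 = 10; row 3: 22/1 = 22. Minimum is 6 at row 1 (s_1 leaves); pivot element 2.
Divide row 1 by 2; eliminate column x from the other rows.
In the new row 1, the RHS entry is the old entry divided by the pivot: 12/2 = 6.

6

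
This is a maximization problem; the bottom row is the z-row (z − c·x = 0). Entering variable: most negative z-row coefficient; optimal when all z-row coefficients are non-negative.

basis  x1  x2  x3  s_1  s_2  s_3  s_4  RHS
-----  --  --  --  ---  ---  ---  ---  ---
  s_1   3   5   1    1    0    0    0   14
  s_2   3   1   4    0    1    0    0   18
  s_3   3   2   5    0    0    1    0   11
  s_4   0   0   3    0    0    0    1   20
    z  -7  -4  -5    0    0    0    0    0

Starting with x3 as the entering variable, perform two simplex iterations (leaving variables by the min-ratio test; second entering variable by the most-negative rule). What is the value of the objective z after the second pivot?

Ratio test on column x3 — row 1: 14/1 = 14; row 2: 18/4 = 9/2; row 3: 11/5 = 11/5; row 4: 20/3 = 20/3. Minimum is 11/5 at row 3 (s_3 leaves); pivot element 5.
Pivot on row 3; the z-row RHS becomes 0 − (-5)·(11/5) = 11.
Next entering variable (most negative z-row entry -4): x1.
Ratio test on column x1 — row 1: (59/5)/(12/5) = 59/12; row 2: (46/5)/(3/5) = 46/3; row 3: (11/5)/(3/5) = 11/3; row 4: entry -9/5 ≤ 0. Minimum is 11/3 at row 3 (x3 leaves); pivot element 3/5.
After the second pivot the z-row RHS is 11 − (-4)·(11/3) = 77/3.

77/3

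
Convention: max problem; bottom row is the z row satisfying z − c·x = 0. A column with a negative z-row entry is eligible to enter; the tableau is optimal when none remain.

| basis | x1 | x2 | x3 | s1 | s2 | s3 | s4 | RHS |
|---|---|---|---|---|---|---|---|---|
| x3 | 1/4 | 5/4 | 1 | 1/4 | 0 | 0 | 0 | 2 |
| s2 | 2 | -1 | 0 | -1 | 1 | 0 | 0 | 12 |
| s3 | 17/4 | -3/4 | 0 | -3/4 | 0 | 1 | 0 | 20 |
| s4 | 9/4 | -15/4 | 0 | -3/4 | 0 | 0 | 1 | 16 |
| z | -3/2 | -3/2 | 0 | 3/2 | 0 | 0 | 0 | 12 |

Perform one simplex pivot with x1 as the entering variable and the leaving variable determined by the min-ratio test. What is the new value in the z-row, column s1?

Ratio test on column x1 — row 1: 2/(1/4) = 8; row 2: 12/2 = 6; row 3: 20/(17/4) = 80/17; row 4: 16/(9/4) = 64/9. Minimum is 80/17 at row 3 (s3 leaves); pivot element 17/4.
Divide row 3 by 17/4; eliminate column x1 from the other rows.
z-row update in column s1: 3/2 − (-3/2)·(-3/17) = 21/17.

21/17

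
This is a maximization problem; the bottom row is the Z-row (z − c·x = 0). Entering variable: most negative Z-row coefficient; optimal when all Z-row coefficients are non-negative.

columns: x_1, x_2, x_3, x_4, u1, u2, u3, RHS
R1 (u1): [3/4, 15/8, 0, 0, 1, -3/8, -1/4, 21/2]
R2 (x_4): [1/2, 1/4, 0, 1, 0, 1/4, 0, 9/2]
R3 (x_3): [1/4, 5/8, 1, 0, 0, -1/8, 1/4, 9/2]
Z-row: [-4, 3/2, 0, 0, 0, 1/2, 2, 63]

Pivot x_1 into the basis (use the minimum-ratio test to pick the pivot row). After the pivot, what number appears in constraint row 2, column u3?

Ratio test on column x_1 — row 1: (21/2)/(3/4) = 14; row 2: (9/2)/(1/2) = 9; row 3: (9/2)/(1/4) = 18. Minimum is 9 at row 2 (x_4 leaves); pivot element 1/2.
Divide row 2 by 1/2; eliminate column x_1 from the other rows.
In the new row 2, the u3 entry is the old entry divided by the pivot: 0/(1/2) = 0.

0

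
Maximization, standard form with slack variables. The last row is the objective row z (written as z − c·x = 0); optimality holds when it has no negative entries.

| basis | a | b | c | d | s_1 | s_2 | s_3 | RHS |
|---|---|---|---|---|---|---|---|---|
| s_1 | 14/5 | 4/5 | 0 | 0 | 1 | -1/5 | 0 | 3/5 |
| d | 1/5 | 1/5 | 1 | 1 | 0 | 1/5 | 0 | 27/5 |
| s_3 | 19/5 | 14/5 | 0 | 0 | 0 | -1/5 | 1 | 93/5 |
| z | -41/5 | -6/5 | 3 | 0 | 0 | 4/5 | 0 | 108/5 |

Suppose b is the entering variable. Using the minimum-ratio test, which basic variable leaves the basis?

Column b entries and ratios — s_1: (3/5)/(4/5) = 3/4; d: (27/5)/(1/5) = 27; s_3: (93/5)/(14/5) = 93/14.
Smallest ratio is 3/4 in the row of s_1, so s_1 leaves.

s_1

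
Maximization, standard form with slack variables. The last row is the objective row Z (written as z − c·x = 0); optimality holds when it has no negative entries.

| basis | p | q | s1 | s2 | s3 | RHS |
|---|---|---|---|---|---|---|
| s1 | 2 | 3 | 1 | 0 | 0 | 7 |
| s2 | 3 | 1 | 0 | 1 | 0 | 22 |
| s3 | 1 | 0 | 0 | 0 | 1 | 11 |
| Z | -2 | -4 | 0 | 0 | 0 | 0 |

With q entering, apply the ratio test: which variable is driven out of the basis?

s1

Column q entries and ratios — s1: 7/3 = 7/3; s2: 22/1 = 22; s3: 0 ≤ 0, skip.
Smallest ratio is 7/3 in the row of s1, so s1 leaves.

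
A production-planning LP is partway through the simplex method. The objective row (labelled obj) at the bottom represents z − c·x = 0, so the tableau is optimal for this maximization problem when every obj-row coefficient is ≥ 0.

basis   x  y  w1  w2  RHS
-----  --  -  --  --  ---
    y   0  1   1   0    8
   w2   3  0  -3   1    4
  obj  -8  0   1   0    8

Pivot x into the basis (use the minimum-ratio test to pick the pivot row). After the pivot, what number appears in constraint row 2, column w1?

-1

Ratio test on column x — row 1: entry 0 ≤ 0; row 2: 4/3 = 4/3. Minimum is 4/3 at row 2 (w2 leaves); pivot element 3.
Divide row 2 by 3; eliminate column x from the other rows.
In the new row 2, the w1 entry is the old entry divided by the pivot: (-3)/3 = -1.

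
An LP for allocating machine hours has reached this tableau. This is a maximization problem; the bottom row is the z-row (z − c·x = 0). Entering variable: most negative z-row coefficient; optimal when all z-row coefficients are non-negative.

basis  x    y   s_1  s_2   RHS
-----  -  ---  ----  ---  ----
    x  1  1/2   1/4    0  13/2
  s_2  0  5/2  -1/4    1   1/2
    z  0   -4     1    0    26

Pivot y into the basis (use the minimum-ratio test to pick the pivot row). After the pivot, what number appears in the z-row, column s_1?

3/5

Ratio test on column y — row 1: (13/2)/(1/2) = 13; row 2: (1/2)/(5/2) = 1/5. Minimum is 1/5 at row 2 (s_2 leaves); pivot element 5/2.
Divide row 2 by 5/2; eliminate column y from the other rows.
z-row update in column s_1: 1 − (-4)·(-1/10) = 3/5.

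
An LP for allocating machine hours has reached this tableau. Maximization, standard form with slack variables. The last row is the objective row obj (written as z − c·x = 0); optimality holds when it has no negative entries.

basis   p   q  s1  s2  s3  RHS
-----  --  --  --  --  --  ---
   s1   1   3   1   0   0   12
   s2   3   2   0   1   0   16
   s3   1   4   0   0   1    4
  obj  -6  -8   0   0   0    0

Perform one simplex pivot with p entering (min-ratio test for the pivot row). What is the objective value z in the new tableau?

24

Ratio test on column p — row 1: 12/1 = 12; row 2: 16/3 = 16/3; row 3: 4/1 = 4. Minimum is 4 at row 3 (s3 leaves); pivot element 1.
Pivot on row 3; the obj-row RHS becomes 0 − (-6)·4 = 24.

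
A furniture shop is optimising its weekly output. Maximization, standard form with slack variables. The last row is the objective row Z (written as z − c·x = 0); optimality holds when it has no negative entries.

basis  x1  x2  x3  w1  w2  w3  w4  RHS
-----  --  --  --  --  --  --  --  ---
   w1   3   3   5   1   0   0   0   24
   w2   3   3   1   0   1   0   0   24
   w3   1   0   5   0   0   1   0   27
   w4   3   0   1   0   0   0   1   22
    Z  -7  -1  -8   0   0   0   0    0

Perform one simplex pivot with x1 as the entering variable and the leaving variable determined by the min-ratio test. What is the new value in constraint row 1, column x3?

Ratio test on column x1 — row 1: 24/3 = 8; row 2: 24/3 = 8; row 3: 27/1 = 27; row 4: 22/3 = 22/3. Minimum is 22/3 at row 4 (w4 leaves); pivot element 3.
Divide row 4 by 3; eliminate column x1 from the other rows.
Row 1 update in column x3: 5 − 3·(1/3) = 4.

4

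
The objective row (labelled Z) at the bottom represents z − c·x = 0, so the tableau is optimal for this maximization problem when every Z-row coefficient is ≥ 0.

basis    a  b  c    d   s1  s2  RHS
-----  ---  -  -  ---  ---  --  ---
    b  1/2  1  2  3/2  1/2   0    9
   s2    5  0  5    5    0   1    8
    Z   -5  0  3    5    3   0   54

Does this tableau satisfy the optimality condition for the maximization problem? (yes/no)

The Z-row has a negative entry -5 in column a, so it is not optimal.

no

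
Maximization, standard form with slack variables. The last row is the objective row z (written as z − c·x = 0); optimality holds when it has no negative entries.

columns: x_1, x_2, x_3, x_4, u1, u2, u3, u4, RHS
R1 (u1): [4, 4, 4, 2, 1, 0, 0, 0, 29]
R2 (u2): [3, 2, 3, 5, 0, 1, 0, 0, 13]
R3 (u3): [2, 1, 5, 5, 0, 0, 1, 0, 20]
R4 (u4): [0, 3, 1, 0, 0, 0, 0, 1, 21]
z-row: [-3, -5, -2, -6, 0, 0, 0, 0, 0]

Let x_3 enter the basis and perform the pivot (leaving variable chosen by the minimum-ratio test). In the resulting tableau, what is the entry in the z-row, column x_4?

Ratio test on column x_3 — row 1: 29/4 = 29/4; row 2: 13/3 = 13/3; row 3: 20/5 = 4; row 4: 21/1 = 21. Minimum is 4 at row 3 (u3 leaves); pivot element 5.
Divide row 3 by 5; eliminate column x_3 from the other rows.
z-row update in column x_4: -6 − (-2)·1 = -4.

-4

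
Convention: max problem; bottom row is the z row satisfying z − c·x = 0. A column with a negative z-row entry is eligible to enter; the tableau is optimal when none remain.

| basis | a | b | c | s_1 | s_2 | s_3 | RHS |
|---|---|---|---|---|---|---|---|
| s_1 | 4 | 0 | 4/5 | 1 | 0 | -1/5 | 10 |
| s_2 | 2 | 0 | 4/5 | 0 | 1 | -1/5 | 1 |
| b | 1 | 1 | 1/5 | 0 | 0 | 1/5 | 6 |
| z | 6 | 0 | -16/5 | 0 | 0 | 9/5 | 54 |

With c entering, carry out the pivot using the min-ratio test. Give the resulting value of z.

Ratio test on column c — row 1: 10/(4/5) = 25/2; row 2: 1/(4/5) = 5/4; row 3: 6/(1/5) = 30. Minimum is 5/4 at row 2 (s_2 leaves); pivot element 4/5.
Pivot on row 2; the z-row RHS becomes 54 − (-16/5)·(5/4) = 58.

58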